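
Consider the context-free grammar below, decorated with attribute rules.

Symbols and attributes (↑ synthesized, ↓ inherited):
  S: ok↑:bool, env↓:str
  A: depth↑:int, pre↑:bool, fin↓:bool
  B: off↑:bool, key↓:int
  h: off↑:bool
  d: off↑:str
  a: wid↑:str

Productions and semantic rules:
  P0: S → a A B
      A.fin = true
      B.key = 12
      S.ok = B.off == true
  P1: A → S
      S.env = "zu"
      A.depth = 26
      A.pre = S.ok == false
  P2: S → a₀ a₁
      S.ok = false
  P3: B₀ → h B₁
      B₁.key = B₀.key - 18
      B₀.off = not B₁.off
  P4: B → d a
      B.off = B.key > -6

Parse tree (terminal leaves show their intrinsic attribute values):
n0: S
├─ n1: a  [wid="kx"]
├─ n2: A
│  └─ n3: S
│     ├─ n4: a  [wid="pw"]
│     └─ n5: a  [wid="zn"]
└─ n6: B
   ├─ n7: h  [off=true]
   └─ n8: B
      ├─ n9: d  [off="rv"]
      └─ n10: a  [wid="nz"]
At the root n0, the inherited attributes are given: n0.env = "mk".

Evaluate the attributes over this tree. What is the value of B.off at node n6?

true

1. n0.env = "mk"  [given at root]
2. n1.wid = "kx"  [terminal]
3. n2.fin = true  [true]
4. n3.env = "zu"  ["zu"]
5. n4.wid = "pw"  [terminal]
6. n5.wid = "zn"  [terminal]
7. n3.ok = false  [false]
8. n2.depth = 26  [26]
9. n2.pre = true  [S.ok == false]
10. n6.key = 12  [12]
11. n7.off = true  [terminal]
12. n8.key = -6  [B₀.key - 18]
13. n9.off = "rv"  [terminal]
14. n10.wid = "nz"  [terminal]
15. n8.off = false  [B.key > -6]
16. n6.off = true  [not B₁.off]
17. n0.ok = true  [B.off == true]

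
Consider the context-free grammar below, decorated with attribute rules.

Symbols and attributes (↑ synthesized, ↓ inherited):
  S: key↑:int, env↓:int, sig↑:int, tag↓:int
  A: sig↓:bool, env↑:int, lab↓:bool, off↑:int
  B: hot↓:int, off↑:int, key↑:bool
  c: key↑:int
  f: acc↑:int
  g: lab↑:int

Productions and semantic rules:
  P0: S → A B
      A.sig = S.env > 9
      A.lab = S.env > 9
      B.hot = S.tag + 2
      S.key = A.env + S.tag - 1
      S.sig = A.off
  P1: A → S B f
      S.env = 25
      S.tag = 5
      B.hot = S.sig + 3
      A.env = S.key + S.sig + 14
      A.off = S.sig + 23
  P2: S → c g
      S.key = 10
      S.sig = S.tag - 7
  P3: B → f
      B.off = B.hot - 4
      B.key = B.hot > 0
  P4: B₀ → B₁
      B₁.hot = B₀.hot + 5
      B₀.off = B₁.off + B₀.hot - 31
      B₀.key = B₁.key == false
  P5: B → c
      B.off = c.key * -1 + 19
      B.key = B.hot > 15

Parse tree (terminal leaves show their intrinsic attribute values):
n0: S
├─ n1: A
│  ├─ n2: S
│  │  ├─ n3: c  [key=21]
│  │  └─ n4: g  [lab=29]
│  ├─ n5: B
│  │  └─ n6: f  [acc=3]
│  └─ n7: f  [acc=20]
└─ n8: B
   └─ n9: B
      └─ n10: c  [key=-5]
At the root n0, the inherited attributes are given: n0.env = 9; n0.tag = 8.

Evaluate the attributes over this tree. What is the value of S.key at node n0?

1. n0.env = 9  [given at root]
2. n0.tag = 8  [given at root]
3. n1.sig = false  [S.env > 9]
4. n1.lab = false  [S.env > 9]
5. n2.env = 25  [25]
6. n2.tag = 5  [5]
7. n3.key = 21  [terminal]
8. n4.lab = 29  [terminal]
9. n2.key = 10  [10]
10. n2.sig = -2  [S.tag - 7]
11. n5.hot = 1  [S.sig + 3]
12. n6.acc = 3  [terminal]
13. n5.off = -3  [B.hot - 4]
14. n5.key = true  [B.hot > 0]
15. n7.acc = 20  [terminal]
16. n1.env = 22  [S.key + S.sig + 14]
17. n1.off = 21  [S.sig + 23]
18. n8.hot = 10  [S.tag + 2]
19. n9.hot = 15  [B₀.hot + 5]
20. n10.key = -5  [terminal]
21. n9.off = 24  [c.key * -1 + 19]
22. n9.key = false  [B.hot > 15]
23. n8.off = 3  [B₁.off + B₀.hot - 31]
24. n8.key = true  [B₁.key == false]
25. n0.key = 29  [A.env + S.tag - 1]
26. n0.sig = 21  [A.off]

29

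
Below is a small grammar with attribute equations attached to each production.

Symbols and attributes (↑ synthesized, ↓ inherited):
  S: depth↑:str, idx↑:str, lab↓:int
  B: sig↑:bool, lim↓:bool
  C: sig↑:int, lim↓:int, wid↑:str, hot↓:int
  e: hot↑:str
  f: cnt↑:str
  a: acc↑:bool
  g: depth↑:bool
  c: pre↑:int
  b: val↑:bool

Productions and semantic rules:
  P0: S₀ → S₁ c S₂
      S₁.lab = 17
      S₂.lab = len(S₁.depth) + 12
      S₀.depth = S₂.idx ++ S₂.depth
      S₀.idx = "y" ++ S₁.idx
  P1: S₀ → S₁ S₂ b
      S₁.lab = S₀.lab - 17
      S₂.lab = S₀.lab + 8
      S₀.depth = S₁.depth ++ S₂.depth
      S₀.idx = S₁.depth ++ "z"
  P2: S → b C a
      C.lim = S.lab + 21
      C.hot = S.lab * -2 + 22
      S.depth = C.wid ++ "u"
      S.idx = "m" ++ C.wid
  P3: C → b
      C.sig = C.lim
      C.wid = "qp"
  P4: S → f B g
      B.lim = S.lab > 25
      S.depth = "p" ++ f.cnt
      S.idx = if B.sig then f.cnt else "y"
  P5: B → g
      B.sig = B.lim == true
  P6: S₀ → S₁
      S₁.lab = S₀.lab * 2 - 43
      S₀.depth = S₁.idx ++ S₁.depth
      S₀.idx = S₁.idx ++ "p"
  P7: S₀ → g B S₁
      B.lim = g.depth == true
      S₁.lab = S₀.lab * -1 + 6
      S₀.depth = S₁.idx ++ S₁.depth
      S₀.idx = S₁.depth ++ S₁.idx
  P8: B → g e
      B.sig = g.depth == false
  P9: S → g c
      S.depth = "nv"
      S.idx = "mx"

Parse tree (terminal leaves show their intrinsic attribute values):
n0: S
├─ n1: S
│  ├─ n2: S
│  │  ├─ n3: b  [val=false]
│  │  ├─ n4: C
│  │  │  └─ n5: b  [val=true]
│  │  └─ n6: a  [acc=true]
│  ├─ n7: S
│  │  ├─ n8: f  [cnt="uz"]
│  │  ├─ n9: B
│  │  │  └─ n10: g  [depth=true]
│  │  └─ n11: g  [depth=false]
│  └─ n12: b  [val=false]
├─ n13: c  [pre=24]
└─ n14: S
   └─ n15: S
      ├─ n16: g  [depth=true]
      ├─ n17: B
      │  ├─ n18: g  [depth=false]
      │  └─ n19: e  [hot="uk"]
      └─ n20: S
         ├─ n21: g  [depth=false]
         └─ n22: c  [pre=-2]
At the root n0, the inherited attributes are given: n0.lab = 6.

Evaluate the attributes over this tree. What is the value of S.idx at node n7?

"y"

1. n0.lab = 6  [given at root]
2. n1.lab = 17  [17]
3. n2.lab = 0  [S₀.lab - 17]
4. n3.val = false  [terminal]
5. n4.lim = 21  [S.lab + 21]
6. n4.hot = 22  [S.lab * -2 + 22]
7. n5.val = true  [terminal]
8. n4.sig = 21  [C.lim]
9. n4.wid = "qp"  ["qp"]
10. n6.acc = true  [terminal]
11. n2.depth = "qpu"  [C.wid ++ "u"]
12. n2.idx = "mqp"  ["m" ++ C.wid]
13. n7.lab = 25  [S₀.lab + 8]
14. n8.cnt = "uz"  [terminal]
15. n9.lim = false  [S.lab > 25]
16. n10.depth = true  [terminal]
17. n9.sig = false  [B.lim == true]
18. n11.depth = false  [terminal]
19. n7.depth = "puz"  ["p" ++ f.cnt]
20. n7.idx = "y"  [if B.sig then f.cnt else "y"]
21. n12.val = false  [terminal]
22. n1.depth = "qpupuz"  [S₁.depth ++ S₂.depth]
23. n1.idx = "qpuz"  [S₁.depth ++ "z"]
24. n13.pre = 24  [terminal]
25. n14.lab = 18  [len(S₁.depth) + 12]
26. n15.lab = -7  [S₀.lab * 2 - 43]
27. n16.depth = true  [terminal]
28. n17.lim = true  [g.depth == true]
29. n18.depth = false  [terminal]
30. n19.hot = "uk"  [terminal]
31. n17.sig = true  [g.depth == false]
32. n20.lab = 13  [S₀.lab * -1 + 6]
33. n21.depth = false  [terminal]
34. n22.pre = -2  [terminal]
35. n20.depth = "nv"  ["nv"]
36. n20.idx = "mx"  ["mx"]
37. n15.depth = "mxnv"  [S₁.idx ++ S₁.depth]
38. n15.idx = "nvmx"  [S₁.depth ++ S₁.idx]
39. n14.depth = "nvmxmxnv"  [S₁.idx ++ S₁.depth]
40. n14.idx = "nvmxp"  [S₁.idx ++ "p"]
41. n0.depth = "nvmxpnvmxmxnv"  [S₂.idx ++ S₂.depth]
42. n0.idx = "yqpuz"  ["y" ++ S₁.idx]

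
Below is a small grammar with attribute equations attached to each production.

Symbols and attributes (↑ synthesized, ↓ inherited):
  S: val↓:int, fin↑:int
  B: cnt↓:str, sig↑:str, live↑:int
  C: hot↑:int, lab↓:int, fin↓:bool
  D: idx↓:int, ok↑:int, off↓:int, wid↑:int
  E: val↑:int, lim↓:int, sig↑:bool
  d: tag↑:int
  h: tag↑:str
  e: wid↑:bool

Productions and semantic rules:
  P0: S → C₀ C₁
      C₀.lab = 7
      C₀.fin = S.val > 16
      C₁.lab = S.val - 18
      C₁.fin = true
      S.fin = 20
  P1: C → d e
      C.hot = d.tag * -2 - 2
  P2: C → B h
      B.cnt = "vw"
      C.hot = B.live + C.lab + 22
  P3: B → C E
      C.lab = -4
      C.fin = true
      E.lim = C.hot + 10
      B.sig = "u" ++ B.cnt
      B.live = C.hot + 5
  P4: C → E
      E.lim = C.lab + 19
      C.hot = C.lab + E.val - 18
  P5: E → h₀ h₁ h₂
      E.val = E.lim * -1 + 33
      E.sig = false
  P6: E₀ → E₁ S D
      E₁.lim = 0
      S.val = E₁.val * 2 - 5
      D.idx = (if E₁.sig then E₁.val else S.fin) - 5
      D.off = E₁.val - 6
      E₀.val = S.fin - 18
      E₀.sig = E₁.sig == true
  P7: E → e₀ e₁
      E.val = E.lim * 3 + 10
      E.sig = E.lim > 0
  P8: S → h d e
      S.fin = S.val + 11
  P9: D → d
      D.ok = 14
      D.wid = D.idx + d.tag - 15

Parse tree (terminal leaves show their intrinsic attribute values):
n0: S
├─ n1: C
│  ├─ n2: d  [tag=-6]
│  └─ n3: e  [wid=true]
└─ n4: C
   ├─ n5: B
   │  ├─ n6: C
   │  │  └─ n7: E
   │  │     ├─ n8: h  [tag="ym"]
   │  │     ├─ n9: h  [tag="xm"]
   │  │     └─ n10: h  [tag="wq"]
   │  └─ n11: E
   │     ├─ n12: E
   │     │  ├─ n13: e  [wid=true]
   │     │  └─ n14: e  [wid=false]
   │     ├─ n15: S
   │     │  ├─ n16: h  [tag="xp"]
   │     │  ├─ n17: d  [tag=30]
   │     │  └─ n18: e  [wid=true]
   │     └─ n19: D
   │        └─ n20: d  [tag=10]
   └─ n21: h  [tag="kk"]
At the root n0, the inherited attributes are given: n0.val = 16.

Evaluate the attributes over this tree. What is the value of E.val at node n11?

8

1. n0.val = 16  [given at root]
2. n1.lab = 7  [7]
3. n1.fin = false  [S.val > 16]
4. n2.tag = -6  [terminal]
5. n3.wid = true  [terminal]
6. n1.hot = 10  [d.tag * -2 - 2]
7. n4.lab = -2  [S.val - 18]
8. n4.fin = true  [true]
9. n5.cnt = "vw"  ["vw"]
10. n6.lab = -4  [-4]
11. n6.fin = true  [true]
12. n7.lim = 15  [C.lab + 19]
13. n8.tag = "ym"  [terminal]
14. n9.tag = "xm"  [terminal]
15. n10.tag = "wq"  [terminal]
16. n7.val = 18  [E.lim * -1 + 33]
17. n7.sig = false  [false]
18. n6.hot = -4  [C.lab + E.val - 18]
19. n11.lim = 6  [C.hot + 10]
20. n12.lim = 0  [0]
21. n13.wid = true  [terminal]
22. n14.wid = false  [terminal]
23. n12.val = 10  [E.lim * 3 + 10]
24. n12.sig = false  [E.lim > 0]
25. n15.val = 15  [E₁.val * 2 - 5]
26. n16.tag = "xp"  [terminal]
27. n17.tag = 30  [terminal]
28. n18.wid = true  [terminal]
29. n15.fin = 26  [S.val + 11]
30. n19.idx = 21  [(if E₁.sig then E₁.val else S.fin) - 5]
31. n19.off = 4  [E₁.val - 6]
32. n20.tag = 10  [terminal]
33. n19.ok = 14  [14]
34. n19.wid = 16  [D.idx + d.tag - 15]
35. n11.val = 8  [S.fin - 18]
36. n11.sig = false  [E₁.sig == true]
37. n5.sig = "uvw"  ["u" ++ B.cnt]
38. n5.live = 1  [C.hot + 5]
39. n21.tag = "kk"  [terminal]
40. n4.hot = 21  [B.live + C.lab + 22]
41. n0.fin = 20  [20]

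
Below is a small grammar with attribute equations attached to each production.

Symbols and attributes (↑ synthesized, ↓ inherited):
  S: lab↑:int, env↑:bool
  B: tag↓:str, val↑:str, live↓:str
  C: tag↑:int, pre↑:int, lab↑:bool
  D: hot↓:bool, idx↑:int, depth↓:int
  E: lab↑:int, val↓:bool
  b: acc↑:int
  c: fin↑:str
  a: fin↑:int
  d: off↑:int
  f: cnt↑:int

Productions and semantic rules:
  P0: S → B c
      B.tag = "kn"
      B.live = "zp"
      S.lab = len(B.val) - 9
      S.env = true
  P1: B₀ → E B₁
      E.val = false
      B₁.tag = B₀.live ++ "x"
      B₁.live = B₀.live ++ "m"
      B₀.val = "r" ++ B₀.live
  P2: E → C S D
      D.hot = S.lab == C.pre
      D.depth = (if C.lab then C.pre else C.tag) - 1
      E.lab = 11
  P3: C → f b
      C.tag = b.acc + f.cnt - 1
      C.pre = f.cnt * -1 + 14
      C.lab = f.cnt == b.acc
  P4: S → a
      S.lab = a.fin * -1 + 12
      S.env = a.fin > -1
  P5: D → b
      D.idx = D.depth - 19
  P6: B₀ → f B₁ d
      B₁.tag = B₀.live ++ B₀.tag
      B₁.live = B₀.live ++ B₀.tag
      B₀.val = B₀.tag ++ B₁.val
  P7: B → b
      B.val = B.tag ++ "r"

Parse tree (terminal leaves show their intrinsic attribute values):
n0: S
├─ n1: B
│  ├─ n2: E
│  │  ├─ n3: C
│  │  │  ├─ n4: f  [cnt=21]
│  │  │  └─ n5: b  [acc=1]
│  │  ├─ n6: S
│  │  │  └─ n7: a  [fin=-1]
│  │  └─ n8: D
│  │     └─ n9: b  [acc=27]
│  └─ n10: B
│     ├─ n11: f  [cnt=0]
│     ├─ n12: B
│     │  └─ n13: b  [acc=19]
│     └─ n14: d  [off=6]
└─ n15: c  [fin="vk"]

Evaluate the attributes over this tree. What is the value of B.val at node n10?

"zpxzpmzpxr"

1. n1.tag = "kn"  ["kn"]
2. n1.live = "zp"  ["zp"]
3. n2.val = false  [false]
4. n4.cnt = 21  [terminal]
5. n5.acc = 1  [terminal]
6. n3.tag = 21  [b.acc + f.cnt - 1]
7. n3.pre = -7  [f.cnt * -1 + 14]
8. n3.lab = false  [f.cnt == b.acc]
9. n7.fin = -1  [terminal]
10. n6.lab = 13  [a.fin * -1 + 12]
11. n6.env = false  [a.fin > -1]
12. n8.hot = false  [S.lab == C.pre]
13. n8.depth = 20  [(if C.lab then C.pre else C.tag) - 1]
14. n9.acc = 27  [terminal]
15. n8.idx = 1  [D.depth - 19]
16. n2.lab = 11  [11]
17. n10.tag = "zpx"  [B₀.live ++ "x"]
18. n10.live = "zpm"  [B₀.live ++ "m"]
19. n11.cnt = 0  [terminal]
20. n12.tag = "zpmzpx"  [B₀.live ++ B₀.tag]
21. n12.live = "zpmzpx"  [B₀.live ++ B₀.tag]
22. n13.acc = 19  [terminal]
23. n12.val = "zpmzpxr"  [B.tag ++ "r"]
24. n14.off = 6  [terminal]
25. n10.val = "zpxzpmzpxr"  [B₀.tag ++ B₁.val]
26. n1.val = "rzp"  ["r" ++ B₀.live]
27. n15.fin = "vk"  [terminal]
28. n0.lab = -6  [len(B.val) - 9]
29. n0.env = true  [true]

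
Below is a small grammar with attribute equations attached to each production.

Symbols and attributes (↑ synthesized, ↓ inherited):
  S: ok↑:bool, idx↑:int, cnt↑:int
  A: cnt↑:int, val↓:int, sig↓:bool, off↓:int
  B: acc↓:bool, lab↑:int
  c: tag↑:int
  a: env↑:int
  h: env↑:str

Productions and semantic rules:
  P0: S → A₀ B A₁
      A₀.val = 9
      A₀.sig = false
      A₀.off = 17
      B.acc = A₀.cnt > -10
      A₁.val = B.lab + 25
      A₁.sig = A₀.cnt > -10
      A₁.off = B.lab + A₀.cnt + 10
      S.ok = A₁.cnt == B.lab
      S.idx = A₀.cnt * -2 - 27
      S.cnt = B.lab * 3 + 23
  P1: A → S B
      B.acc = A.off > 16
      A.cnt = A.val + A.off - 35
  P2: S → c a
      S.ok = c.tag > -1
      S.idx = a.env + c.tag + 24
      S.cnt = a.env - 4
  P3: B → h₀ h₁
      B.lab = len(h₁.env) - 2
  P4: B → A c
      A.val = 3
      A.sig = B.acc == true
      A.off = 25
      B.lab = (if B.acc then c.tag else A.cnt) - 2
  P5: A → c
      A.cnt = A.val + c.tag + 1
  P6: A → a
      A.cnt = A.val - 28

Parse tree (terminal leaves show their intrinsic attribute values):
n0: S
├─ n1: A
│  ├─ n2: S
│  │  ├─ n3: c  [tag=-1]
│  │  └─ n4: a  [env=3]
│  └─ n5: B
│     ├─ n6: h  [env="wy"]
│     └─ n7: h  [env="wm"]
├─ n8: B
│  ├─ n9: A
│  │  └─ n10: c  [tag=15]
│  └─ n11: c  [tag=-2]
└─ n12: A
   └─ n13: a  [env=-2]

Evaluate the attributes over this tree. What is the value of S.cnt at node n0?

1. n1.val = 9  [9]
2. n1.sig = false  [false]
3. n1.off = 17  [17]
4. n3.tag = -1  [terminal]
5. n4.env = 3  [terminal]
6. n2.ok = false  [c.tag > -1]
7. n2.idx = 26  [a.env + c.tag + 24]
8. n2.cnt = -1  [a.env - 4]
9. n5.acc = true  [A.off > 16]
10. n6.env = "wy"  [terminal]
11. n7.env = "wm"  [terminal]
12. n5.lab = 0  [len(h₁.env) - 2]
13. n1.cnt = -9  [A.val + A.off - 35]
14. n8.acc = true  [A₀.cnt > -10]
15. n9.val = 3  [3]
16. n9.sig = true  [B.acc == true]
17. n9.off = 25  [25]
18. n10.tag = 15  [terminal]
19. n9.cnt = 19  [A.val + c.tag + 1]
20. n11.tag = -2  [terminal]
21. n8.lab = -4  [(if B.acc then c.tag else A.cnt) - 2]
22. n12.val = 21  [B.lab + 25]
23. n12.sig = true  [A₀.cnt > -10]
24. n12.off = -3  [B.lab + A₀.cnt + 10]
25. n13.env = -2  [terminal]
26. n12.cnt = -7  [A.val - 28]
27. n0.ok = false  [A₁.cnt == B.lab]
28. n0.idx = -9  [A₀.cnt * -2 - 27]
29. n0.cnt = 11  [B.lab * 3 + 23]

11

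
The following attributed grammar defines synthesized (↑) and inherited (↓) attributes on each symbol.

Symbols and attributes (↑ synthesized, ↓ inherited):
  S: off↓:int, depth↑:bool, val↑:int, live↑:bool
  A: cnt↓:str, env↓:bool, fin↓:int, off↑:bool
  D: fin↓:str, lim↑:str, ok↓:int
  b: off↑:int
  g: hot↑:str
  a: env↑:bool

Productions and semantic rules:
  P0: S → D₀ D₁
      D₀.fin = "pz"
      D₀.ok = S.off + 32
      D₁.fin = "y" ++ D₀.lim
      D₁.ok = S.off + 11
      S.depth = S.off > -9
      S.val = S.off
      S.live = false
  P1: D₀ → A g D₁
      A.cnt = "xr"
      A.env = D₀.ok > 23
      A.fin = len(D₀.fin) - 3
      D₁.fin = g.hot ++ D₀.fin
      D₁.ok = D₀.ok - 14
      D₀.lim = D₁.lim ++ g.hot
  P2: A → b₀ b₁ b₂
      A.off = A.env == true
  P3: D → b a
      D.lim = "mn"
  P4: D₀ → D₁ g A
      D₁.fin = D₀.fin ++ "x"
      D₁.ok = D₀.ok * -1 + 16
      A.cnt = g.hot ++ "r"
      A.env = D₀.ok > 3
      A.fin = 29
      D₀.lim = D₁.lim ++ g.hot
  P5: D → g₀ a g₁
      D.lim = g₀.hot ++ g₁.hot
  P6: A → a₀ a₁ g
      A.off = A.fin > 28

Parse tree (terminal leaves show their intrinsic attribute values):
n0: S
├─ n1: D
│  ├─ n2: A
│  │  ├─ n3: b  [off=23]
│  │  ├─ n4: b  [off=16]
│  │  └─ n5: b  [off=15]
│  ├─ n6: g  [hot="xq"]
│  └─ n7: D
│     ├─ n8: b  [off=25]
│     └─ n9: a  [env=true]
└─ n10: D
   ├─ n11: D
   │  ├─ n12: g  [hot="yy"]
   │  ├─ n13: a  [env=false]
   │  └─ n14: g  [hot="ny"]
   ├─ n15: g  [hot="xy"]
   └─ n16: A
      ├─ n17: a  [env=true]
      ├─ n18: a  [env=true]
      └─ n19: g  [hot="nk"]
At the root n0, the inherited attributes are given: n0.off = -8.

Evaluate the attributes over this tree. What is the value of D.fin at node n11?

"ymnxqx"

1. n0.off = -8  [given at root]
2. n1.fin = "pz"  ["pz"]
3. n1.ok = 24  [S.off + 32]
4. n2.cnt = "xr"  ["xr"]
5. n2.env = true  [D₀.ok > 23]
6. n2.fin = -1  [len(D₀.fin) - 3]
7. n3.off = 23  [terminal]
8. n4.off = 16  [terminal]
9. n5.off = 15  [terminal]
10. n2.off = true  [A.env == true]
11. n6.hot = "xq"  [terminal]
12. n7.fin = "xqpz"  [g.hot ++ D₀.fin]
13. n7.ok = 10  [D₀.ok - 14]
14. n8.off = 25  [terminal]
15. n9.env = true  [terminal]
16. n7.lim = "mn"  ["mn"]
17. n1.lim = "mnxq"  [D₁.lim ++ g.hot]
18. n10.fin = "ymnxq"  ["y" ++ D₀.lim]
19. n10.ok = 3  [S.off + 11]
20. n11.fin = "ymnxqx"  [D₀.fin ++ "x"]
21. n11.ok = 13  [D₀.ok * -1 + 16]
22. n12.hot = "yy"  [terminal]
23. n13.env = false  [terminal]
24. n14.hot = "ny"  [terminal]
25. n11.lim = "yyny"  [g₀.hot ++ g₁.hot]
26. n15.hot = "xy"  [terminal]
27. n16.cnt = "xyr"  [g.hot ++ "r"]
28. n16.env = false  [D₀.ok > 3]
29. n16.fin = 29  [29]
30. n17.env = true  [terminal]
31. n18.env = true  [terminal]
32. n19.hot = "nk"  [terminal]
33. n16.off = true  [A.fin > 28]
34. n10.lim = "yynyxy"  [D₁.lim ++ g.hot]
35. n0.depth = true  [S.off > -9]
36. n0.val = -8  [S.off]
37. n0.live = false  [false]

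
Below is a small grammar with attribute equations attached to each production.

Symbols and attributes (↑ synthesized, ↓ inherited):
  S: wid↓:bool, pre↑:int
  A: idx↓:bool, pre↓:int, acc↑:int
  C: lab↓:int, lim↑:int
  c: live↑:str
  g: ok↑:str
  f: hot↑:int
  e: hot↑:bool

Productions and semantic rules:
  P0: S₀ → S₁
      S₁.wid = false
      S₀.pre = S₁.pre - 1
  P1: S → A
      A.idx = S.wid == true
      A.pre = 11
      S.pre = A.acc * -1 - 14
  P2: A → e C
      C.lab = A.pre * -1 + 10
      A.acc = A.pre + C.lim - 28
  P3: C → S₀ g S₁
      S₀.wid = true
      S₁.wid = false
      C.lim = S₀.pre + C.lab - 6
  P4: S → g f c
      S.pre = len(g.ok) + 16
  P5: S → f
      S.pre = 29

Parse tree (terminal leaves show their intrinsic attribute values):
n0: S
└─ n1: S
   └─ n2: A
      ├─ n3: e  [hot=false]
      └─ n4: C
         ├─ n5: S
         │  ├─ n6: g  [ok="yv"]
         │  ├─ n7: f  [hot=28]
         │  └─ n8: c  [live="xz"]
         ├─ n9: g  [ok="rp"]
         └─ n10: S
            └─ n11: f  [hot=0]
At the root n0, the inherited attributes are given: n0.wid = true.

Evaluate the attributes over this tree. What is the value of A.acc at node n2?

1. n0.wid = true  [given at root]
2. n1.wid = false  [false]
3. n2.idx = false  [S.wid == true]
4. n2.pre = 11  [11]
5. n3.hot = false  [terminal]
6. n4.lab = -1  [A.pre * -1 + 10]
7. n5.wid = true  [true]
8. n6.ok = "yv"  [terminal]
9. n7.hot = 28  [terminal]
10. n8.live = "xz"  [terminal]
11. n5.pre = 18  [len(g.ok) + 16]
12. n9.ok = "rp"  [terminal]
13. n10.wid = false  [false]
14. n11.hot = 0  [terminal]
15. n10.pre = 29  [29]
16. n4.lim = 11  [S₀.pre + C.lab - 6]
17. n2.acc = -6  [A.pre + C.lim - 28]
18. n1.pre = -8  [A.acc * -1 - 14]
19. n0.pre = -9  [S₁.pre - 1]

-6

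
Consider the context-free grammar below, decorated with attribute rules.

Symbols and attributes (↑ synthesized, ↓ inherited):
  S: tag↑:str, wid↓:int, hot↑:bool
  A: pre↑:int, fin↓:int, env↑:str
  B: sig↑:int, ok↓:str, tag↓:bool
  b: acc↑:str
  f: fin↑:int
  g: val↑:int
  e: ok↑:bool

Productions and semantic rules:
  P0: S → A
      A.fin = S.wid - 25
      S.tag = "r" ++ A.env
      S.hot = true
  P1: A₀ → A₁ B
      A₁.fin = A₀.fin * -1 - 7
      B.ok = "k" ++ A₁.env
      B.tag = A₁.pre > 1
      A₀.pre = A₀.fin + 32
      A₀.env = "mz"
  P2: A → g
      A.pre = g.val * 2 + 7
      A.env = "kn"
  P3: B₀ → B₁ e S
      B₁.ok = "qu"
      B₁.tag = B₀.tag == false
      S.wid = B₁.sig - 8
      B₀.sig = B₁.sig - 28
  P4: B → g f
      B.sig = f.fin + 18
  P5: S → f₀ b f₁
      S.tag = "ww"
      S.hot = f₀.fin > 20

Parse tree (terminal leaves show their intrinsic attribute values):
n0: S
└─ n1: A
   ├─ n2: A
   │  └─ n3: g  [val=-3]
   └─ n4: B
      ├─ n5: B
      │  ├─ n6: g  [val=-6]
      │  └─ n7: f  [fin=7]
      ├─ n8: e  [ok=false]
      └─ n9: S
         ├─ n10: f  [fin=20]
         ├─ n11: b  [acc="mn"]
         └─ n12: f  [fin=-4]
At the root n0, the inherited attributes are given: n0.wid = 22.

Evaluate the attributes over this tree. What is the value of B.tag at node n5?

1. n0.wid = 22  [given at root]
2. n1.fin = -3  [S.wid - 25]
3. n2.fin = -4  [A₀.fin * -1 - 7]
4. n3.val = -3  [terminal]
5. n2.pre = 1  [g.val * 2 + 7]
6. n2.env = "kn"  ["kn"]
7. n4.ok = "kkn"  ["k" ++ A₁.env]
8. n4.tag = false  [A₁.pre > 1]
9. n5.ok = "qu"  ["qu"]
10. n5.tag = true  [B₀.tag == false]
11. n6.val = -6  [terminal]
12. n7.fin = 7  [terminal]
13. n5.sig = 25  [f.fin + 18]
14. n8.ok = false  [terminal]
15. n9.wid = 17  [B₁.sig - 8]
16. n10.fin = 20  [terminal]
17. n11.acc = "mn"  [terminal]
18. n12.fin = -4  [terminal]
19. n9.tag = "ww"  ["ww"]
20. n9.hot = false  [f₀.fin > 20]
21. n4.sig = -3  [B₁.sig - 28]
22. n1.pre = 29  [A₀.fin + 32]
23. n1.env = "mz"  ["mz"]
24. n0.tag = "rmz"  ["r" ++ A.env]
25. n0.hot = true  [true]

true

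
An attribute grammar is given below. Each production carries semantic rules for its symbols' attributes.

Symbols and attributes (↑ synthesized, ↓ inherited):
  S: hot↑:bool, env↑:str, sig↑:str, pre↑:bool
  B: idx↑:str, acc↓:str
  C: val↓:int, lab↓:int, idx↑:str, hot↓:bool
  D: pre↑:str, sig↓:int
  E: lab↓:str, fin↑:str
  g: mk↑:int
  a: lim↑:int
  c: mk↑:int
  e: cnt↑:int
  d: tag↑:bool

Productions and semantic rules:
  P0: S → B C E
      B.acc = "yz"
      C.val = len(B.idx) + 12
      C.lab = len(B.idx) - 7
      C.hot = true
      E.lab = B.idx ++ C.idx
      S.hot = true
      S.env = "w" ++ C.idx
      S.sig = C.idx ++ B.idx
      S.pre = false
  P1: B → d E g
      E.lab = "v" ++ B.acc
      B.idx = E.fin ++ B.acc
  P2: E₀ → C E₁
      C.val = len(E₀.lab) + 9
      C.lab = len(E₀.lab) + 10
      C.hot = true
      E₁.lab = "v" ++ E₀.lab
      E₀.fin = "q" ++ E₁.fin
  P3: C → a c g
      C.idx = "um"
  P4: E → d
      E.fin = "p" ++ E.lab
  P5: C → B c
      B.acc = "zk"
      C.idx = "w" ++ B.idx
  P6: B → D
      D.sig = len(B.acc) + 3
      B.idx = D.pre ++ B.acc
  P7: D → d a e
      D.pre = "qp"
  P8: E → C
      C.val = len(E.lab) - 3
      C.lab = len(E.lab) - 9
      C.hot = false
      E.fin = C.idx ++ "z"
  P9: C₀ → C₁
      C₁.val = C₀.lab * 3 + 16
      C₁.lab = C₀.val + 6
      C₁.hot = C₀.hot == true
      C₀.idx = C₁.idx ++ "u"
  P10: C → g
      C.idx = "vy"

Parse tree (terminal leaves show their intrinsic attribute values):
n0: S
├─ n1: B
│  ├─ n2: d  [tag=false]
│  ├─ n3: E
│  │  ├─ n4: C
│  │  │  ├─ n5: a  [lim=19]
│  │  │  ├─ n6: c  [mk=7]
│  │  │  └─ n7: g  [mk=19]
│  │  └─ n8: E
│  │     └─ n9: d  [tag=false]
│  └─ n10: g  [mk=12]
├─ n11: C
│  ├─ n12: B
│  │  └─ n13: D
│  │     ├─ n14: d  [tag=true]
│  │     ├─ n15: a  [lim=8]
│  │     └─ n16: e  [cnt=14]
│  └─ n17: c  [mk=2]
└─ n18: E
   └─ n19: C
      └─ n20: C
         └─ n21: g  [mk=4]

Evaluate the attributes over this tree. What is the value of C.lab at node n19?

4

1. n1.acc = "yz"  ["yz"]
2. n2.tag = false  [terminal]
3. n3.lab = "vyz"  ["v" ++ B.acc]
4. n4.val = 12  [len(E₀.lab) + 9]
5. n4.lab = 13  [len(E₀.lab) + 10]
6. n4.hot = true  [true]
7. n5.lim = 19  [terminal]
8. n6.mk = 7  [terminal]
9. n7.mk = 19  [terminal]
10. n4.idx = "um"  ["um"]
11. n8.lab = "vvyz"  ["v" ++ E₀.lab]
12. n9.tag = false  [terminal]
13. n8.fin = "pvvyz"  ["p" ++ E.lab]
14. n3.fin = "qpvvyz"  ["q" ++ E₁.fin]
15. n10.mk = 12  [terminal]
16. n1.idx = "qpvvyzyz"  [E.fin ++ B.acc]
17. n11.val = 20  [len(B.idx) + 12]
18. n11.lab = 1  [len(B.idx) - 7]
19. n11.hot = true  [true]
20. n12.acc = "zk"  ["zk"]
21. n13.sig = 5  [len(B.acc) + 3]
22. n14.tag = true  [terminal]
23. n15.lim = 8  [terminal]
24. n16.cnt = 14  [terminal]
25. n13.pre = "qp"  ["qp"]
26. n12.idx = "qpzk"  [D.pre ++ B.acc]
27. n17.mk = 2  [terminal]
28. n11.idx = "wqpzk"  ["w" ++ B.idx]
29. n18.lab = "qpvvyzyzwqpzk"  [B.idx ++ C.idx]
30. n19.val = 10  [len(E.lab) - 3]
31. n19.lab = 4  [len(E.lab) - 9]
32. n19.hot = false  [false]
33. n20.val = 28  [C₀.lab * 3 + 16]
34. n20.lab = 16  [C₀.val + 6]
35. n20.hot = false  [C₀.hot == true]
36. n21.mk = 4  [terminal]
37. n20.idx = "vy"  ["vy"]
38. n19.idx = "vyu"  [C₁.idx ++ "u"]
39. n18.fin = "vyuz"  [C.idx ++ "z"]
40. n0.hot = true  [true]
41. n0.env = "wwqpzk"  ["w" ++ C.idx]
42. n0.sig = "wqpzkqpvvyzyz"  [C.idx ++ B.idx]
43. n0.pre = false  [false]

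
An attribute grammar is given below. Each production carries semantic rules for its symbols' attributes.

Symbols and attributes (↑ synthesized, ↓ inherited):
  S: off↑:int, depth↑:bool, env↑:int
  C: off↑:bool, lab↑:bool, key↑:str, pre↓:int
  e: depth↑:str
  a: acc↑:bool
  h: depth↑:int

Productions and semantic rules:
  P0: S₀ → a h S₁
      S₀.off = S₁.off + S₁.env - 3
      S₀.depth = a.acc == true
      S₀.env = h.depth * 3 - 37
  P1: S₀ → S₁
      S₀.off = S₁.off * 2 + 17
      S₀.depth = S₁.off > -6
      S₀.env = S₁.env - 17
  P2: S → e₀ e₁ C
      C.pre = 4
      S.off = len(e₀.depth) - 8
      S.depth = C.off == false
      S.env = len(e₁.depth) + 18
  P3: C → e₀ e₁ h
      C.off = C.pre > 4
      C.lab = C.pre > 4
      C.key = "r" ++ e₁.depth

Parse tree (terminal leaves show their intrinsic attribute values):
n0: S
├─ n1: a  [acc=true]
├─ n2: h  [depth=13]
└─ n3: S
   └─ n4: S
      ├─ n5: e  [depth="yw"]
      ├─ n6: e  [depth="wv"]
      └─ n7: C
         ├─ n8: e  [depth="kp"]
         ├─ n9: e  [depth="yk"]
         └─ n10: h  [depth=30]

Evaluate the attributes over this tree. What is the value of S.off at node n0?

1. n1.acc = true  [terminal]
2. n2.depth = 13  [terminal]
3. n5.depth = "yw"  [terminal]
4. n6.depth = "wv"  [terminal]
5. n7.pre = 4  [4]
6. n8.depth = "kp"  [terminal]
7. n9.depth = "yk"  [terminal]
8. n10.depth = 30  [terminal]
9. n7.off = false  [C.pre > 4]
10. n7.lab = false  [C.pre > 4]
11. n7.key = "ryk"  ["r" ++ e₁.depth]
12. n4.off = -6  [len(e₀.depth) - 8]
13. n4.depth = true  [C.off == false]
14. n4.env = 20  [len(e₁.depth) + 18]
15. n3.off = 5  [S₁.off * 2 + 17]
16. n3.depth = false  [S₁.off > -6]
17. n3.env = 3  [S₁.env - 17]
18. n0.off = 5  [S₁.off + S₁.env - 3]
19. n0.depth = true  [a.acc == true]
20. n0.env = 2  [h.depth * 3 - 37]

5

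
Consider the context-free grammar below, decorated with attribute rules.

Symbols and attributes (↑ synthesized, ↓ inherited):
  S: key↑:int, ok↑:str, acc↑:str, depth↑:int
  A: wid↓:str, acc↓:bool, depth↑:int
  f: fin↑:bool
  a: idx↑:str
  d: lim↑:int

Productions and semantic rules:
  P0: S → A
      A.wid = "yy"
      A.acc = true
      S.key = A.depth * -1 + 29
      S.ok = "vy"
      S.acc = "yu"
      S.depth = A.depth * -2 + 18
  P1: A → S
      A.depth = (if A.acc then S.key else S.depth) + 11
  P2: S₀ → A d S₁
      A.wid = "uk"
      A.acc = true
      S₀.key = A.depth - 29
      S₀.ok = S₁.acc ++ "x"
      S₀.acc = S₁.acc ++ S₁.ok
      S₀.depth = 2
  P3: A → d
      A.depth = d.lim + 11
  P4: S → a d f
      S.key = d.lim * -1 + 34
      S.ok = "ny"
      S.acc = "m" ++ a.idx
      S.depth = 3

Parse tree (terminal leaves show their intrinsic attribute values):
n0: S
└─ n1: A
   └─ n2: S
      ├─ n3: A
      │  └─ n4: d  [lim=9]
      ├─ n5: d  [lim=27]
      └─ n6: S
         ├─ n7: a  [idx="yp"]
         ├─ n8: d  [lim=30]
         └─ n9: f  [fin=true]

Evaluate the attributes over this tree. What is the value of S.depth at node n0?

14

1. n1.wid = "yy"  ["yy"]
2. n1.acc = true  [true]
3. n3.wid = "uk"  ["uk"]
4. n3.acc = true  [true]
5. n4.lim = 9  [terminal]
6. n3.depth = 20  [d.lim + 11]
7. n5.lim = 27  [terminal]
8. n7.idx = "yp"  [terminal]
9. n8.lim = 30  [terminal]
10. n9.fin = true  [terminal]
11. n6.key = 4  [d.lim * -1 + 34]
12. n6.ok = "ny"  ["ny"]
13. n6.acc = "myp"  ["m" ++ a.idx]
14. n6.depth = 3  [3]
15. n2.key = -9  [A.depth - 29]
16. n2.ok = "mypx"  [S₁.acc ++ "x"]
17. n2.acc = "mypny"  [S₁.acc ++ S₁.ok]
18. n2.depth = 2  [2]
19. n1.depth = 2  [(if A.acc then S.key else S.depth) + 11]
20. n0.key = 27  [A.depth * -1 + 29]
21. n0.ok = "vy"  ["vy"]
22. n0.acc = "yu"  ["yu"]
23. n0.depth = 14  [A.depth * -2 + 18]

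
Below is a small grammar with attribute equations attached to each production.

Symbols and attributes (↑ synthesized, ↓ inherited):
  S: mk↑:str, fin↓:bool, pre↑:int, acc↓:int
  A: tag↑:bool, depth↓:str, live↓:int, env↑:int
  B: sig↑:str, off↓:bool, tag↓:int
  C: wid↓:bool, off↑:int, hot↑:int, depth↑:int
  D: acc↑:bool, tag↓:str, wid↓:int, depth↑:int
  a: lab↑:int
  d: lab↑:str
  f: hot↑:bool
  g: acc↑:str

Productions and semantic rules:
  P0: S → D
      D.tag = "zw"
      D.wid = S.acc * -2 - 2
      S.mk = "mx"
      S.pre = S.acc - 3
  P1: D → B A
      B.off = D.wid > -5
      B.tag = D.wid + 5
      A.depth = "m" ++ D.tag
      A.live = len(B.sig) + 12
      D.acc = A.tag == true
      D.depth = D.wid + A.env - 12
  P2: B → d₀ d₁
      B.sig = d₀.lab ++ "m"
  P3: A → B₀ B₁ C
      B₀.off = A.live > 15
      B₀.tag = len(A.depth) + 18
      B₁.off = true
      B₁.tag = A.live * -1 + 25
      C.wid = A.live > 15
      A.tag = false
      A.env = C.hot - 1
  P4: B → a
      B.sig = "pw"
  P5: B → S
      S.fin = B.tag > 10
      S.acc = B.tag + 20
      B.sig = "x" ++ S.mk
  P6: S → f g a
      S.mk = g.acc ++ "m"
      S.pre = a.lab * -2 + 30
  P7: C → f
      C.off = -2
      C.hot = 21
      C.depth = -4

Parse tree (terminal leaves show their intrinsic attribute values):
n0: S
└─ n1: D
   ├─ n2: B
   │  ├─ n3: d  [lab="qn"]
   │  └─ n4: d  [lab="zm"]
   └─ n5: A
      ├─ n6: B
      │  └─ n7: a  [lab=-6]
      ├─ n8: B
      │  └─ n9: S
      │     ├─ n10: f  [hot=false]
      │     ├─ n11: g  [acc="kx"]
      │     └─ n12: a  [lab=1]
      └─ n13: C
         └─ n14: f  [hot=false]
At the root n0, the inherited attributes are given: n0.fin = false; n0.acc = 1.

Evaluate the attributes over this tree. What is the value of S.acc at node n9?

1. n0.fin = false  [given at root]
2. n0.acc = 1  [given at root]
3. n1.tag = "zw"  ["zw"]
4. n1.wid = -4  [S.acc * -2 - 2]
5. n2.off = true  [D.wid > -5]
6. n2.tag = 1  [D.wid + 5]
7. n3.lab = "qn"  [terminal]
8. n4.lab = "zm"  [terminal]
9. n2.sig = "qnm"  [d₀.lab ++ "m"]
10. n5.depth = "mzw"  ["m" ++ D.tag]
11. n5.live = 15  [len(B.sig) + 12]
12. n6.off = false  [A.live > 15]
13. n6.tag = 21  [len(A.depth) + 18]
14. n7.lab = -6  [terminal]
15. n6.sig = "pw"  ["pw"]
16. n8.off = true  [true]
17. n8.tag = 10  [A.live * -1 + 25]
18. n9.fin = false  [B.tag > 10]
19. n9.acc = 30  [B.tag + 20]
20. n10.hot = false  [terminal]
21. n11.acc = "kx"  [terminal]
22. n12.lab = 1  [terminal]
23. n9.mk = "kxm"  [g.acc ++ "m"]
24. n9.pre = 28  [a.lab * -2 + 30]
25. n8.sig = "xkxm"  ["x" ++ S.mk]
26. n13.wid = false  [A.live > 15]
27. n14.hot = false  [terminal]
28. n13.off = -2  [-2]
29. n13.hot = 21  [21]
30. n13.depth = -4  [-4]
31. n5.tag = false  [false]
32. n5.env = 20  [C.hot - 1]
33. n1.acc = false  [A.tag == true]
34. n1.depth = 4  [D.wid + A.env - 12]
35. n0.mk = "mx"  ["mx"]
36. n0.pre = -2  [S.acc - 3]

30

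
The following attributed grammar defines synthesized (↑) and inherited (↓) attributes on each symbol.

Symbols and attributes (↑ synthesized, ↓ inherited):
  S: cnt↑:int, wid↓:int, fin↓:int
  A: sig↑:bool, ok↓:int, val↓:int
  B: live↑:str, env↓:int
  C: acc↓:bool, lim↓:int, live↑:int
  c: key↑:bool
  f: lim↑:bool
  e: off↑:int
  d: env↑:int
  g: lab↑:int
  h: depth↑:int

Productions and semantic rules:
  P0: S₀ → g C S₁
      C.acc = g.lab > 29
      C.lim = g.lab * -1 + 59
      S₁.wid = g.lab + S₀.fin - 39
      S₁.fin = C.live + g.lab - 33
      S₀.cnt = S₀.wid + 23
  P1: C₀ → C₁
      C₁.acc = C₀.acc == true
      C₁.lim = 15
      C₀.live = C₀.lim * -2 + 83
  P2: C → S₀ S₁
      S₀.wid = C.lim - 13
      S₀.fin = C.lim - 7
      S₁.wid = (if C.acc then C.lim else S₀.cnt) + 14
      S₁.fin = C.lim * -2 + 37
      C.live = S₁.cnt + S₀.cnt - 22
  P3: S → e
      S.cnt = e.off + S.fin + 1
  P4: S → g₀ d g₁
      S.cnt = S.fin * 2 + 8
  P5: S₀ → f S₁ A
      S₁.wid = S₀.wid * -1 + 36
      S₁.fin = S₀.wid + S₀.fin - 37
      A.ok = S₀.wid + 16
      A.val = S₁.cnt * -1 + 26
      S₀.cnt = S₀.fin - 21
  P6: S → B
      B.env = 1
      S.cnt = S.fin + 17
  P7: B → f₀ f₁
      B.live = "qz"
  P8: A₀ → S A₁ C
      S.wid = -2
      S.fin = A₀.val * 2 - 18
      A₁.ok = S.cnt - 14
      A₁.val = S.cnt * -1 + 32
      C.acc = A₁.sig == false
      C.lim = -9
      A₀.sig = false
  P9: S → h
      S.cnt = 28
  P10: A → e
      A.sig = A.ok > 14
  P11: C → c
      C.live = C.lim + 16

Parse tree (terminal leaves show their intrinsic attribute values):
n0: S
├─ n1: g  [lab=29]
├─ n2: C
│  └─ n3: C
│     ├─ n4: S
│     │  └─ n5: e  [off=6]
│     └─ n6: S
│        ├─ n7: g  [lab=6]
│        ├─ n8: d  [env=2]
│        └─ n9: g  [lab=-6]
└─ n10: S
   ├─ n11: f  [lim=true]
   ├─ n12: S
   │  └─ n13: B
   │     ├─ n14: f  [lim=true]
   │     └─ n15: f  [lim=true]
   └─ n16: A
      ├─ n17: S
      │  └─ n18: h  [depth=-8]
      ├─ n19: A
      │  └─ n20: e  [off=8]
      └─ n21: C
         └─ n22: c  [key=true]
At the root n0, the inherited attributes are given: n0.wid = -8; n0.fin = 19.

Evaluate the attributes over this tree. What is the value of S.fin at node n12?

-9

1. n0.wid = -8  [given at root]
2. n0.fin = 19  [given at root]
3. n1.lab = 29  [terminal]
4. n2.acc = false  [g.lab > 29]
5. n2.lim = 30  [g.lab * -1 + 59]
6. n3.acc = false  [C₀.acc == true]
7. n3.lim = 15  [15]
8. n4.wid = 2  [C.lim - 13]
9. n4.fin = 8  [C.lim - 7]
10. n5.off = 6  [terminal]
11. n4.cnt = 15  [e.off + S.fin + 1]
12. n6.wid = 29  [(if C.acc then C.lim else S₀.cnt) + 14]
13. n6.fin = 7  [C.lim * -2 + 37]
14. n7.lab = 6  [terminal]
15. n8.env = 2  [terminal]
16. n9.lab = -6  [terminal]
17. n6.cnt = 22  [S.fin * 2 + 8]
18. n3.live = 15  [S₁.cnt + S₀.cnt - 22]
19. n2.live = 23  [C₀.lim * -2 + 83]
20. n10.wid = 9  [g.lab + S₀.fin - 39]
21. n10.fin = 19  [C.live + g.lab - 33]
22. n11.lim = true  [terminal]
23. n12.wid = 27  [S₀.wid * -1 + 36]
24. n12.fin = -9  [S₀.wid + S₀.fin - 37]
25. n13.env = 1  [1]
26. n14.lim = true  [terminal]
27. n15.lim = true  [terminal]
28. n13.live = "qz"  ["qz"]
29. n12.cnt = 8  [S.fin + 17]
30. n16.ok = 25  [S₀.wid + 16]
31. n16.val = 18  [S₁.cnt * -1 + 26]
32. n17.wid = -2  [-2]
33. n17.fin = 18  [A₀.val * 2 - 18]
34. n18.depth = -8  [terminal]
35. n17.cnt = 28  [28]
36. n19.ok = 14  [S.cnt - 14]
37. n19.val = 4  [S.cnt * -1 + 32]
38. n20.off = 8  [terminal]
39. n19.sig = false  [A.ok > 14]
40. n21.acc = true  [A₁.sig == false]
41. n21.lim = -9  [-9]
42. n22.key = true  [terminal]
43. n21.live = 7  [C.lim + 16]
44. n16.sig = false  [false]
45. n10.cnt = -2  [S₀.fin - 21]
46. n0.cnt = 15  [S₀.wid + 23]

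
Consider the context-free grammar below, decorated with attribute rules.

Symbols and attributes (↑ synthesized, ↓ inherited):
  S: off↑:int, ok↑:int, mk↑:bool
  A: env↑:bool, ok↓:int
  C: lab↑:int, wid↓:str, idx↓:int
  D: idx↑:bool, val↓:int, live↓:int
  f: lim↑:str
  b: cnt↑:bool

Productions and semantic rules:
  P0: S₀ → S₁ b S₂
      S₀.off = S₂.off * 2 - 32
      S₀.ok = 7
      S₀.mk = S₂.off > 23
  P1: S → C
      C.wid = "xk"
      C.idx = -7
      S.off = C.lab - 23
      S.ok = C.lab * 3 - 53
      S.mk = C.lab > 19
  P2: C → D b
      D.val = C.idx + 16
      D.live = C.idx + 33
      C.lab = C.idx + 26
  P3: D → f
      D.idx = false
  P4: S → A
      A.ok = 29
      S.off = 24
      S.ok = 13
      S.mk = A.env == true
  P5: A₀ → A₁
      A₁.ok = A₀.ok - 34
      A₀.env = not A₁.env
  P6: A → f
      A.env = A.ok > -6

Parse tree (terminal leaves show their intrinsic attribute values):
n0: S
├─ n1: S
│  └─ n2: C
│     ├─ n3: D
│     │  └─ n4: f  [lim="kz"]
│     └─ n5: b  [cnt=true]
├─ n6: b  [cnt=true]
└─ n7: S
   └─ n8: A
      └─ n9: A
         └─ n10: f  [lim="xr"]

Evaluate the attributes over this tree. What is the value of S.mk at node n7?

1. n2.wid = "xk"  ["xk"]
2. n2.idx = -7  [-7]
3. n3.val = 9  [C.idx + 16]
4. n3.live = 26  [C.idx + 33]
5. n4.lim = "kz"  [terminal]
6. n3.idx = false  [false]
7. n5.cnt = true  [terminal]
8. n2.lab = 19  [C.idx + 26]
9. n1.off = -4  [C.lab - 23]
10. n1.ok = 4  [C.lab * 3 - 53]
11. n1.mk = false  [C.lab > 19]
12. n6.cnt = true  [terminal]
13. n8.ok = 29  [29]
14. n9.ok = -5  [A₀.ok - 34]
15. n10.lim = "xr"  [terminal]
16. n9.env = true  [A.ok > -6]
17. n8.env = false  [not A₁.env]
18. n7.off = 24  [24]
19. n7.ok = 13  [13]
20. n7.mk = false  [A.env == true]
21. n0.off = 16  [S₂.off * 2 - 32]
22. n0.ok = 7  [7]
23. n0.mk = true  [S₂.off > 23]

false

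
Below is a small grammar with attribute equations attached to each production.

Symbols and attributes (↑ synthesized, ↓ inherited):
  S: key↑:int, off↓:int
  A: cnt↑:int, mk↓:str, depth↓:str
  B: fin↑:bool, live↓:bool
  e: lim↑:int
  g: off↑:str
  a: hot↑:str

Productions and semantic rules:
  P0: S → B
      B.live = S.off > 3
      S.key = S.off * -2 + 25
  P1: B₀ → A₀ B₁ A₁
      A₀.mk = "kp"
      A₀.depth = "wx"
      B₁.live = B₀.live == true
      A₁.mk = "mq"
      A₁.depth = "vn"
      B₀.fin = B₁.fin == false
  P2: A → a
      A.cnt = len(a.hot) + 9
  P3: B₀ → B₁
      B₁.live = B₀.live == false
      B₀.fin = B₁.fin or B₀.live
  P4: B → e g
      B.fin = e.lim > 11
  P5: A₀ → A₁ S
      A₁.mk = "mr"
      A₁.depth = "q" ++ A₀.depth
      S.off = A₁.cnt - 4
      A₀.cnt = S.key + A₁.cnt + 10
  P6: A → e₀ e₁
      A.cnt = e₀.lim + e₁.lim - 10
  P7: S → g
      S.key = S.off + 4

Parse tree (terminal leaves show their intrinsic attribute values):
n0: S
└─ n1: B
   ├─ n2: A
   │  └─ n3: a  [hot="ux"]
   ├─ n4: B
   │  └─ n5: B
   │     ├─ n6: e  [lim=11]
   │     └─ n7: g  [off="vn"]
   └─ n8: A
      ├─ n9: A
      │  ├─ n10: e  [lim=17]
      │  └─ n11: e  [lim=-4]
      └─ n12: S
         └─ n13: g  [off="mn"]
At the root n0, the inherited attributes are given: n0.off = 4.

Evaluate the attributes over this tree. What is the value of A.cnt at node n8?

16

1. n0.off = 4  [given at root]
2. n1.live = true  [S.off > 3]
3. n2.mk = "kp"  ["kp"]
4. n2.depth = "wx"  ["wx"]
5. n3.hot = "ux"  [terminal]
6. n2.cnt = 11  [len(a.hot) + 9]
7. n4.live = true  [B₀.live == true]
8. n5.live = false  [B₀.live == false]
9. n6.lim = 11  [terminal]
10. n7.off = "vn"  [terminal]
11. n5.fin = false  [e.lim > 11]
12. n4.fin = true  [B₁.fin or B₀.live]
13. n8.mk = "mq"  ["mq"]
14. n8.depth = "vn"  ["vn"]
15. n9.mk = "mr"  ["mr"]
16. n9.depth = "qvn"  ["q" ++ A₀.depth]
17. n10.lim = 17  [terminal]
18. n11.lim = -4  [terminal]
19. n9.cnt = 3  [e₀.lim + e₁.lim - 10]
20. n12.off = -1  [A₁.cnt - 4]
21. n13.off = "mn"  [terminal]
22. n12.key = 3  [S.off + 4]
23. n8.cnt = 16  [S.key + A₁.cnt + 10]
24. n1.fin = false  [B₁.fin == false]
25. n0.key = 17  [S.off * -2 + 25]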